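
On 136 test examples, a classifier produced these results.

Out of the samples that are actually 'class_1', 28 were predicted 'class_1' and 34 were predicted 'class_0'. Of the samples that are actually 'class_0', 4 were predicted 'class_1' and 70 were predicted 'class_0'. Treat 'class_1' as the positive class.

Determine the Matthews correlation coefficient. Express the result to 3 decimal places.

0.467

MCC = (TP·TN − FP·FN) / √((TP+FP)(TP+FN)(TN+FP)(TN+FN))
Numerator = 28·70 − 4·34 = 1824
Denominator = √(32·62·74·104) = √15268864 = 3907.5394
MCC = 1824 / 3907.5394 = 0.467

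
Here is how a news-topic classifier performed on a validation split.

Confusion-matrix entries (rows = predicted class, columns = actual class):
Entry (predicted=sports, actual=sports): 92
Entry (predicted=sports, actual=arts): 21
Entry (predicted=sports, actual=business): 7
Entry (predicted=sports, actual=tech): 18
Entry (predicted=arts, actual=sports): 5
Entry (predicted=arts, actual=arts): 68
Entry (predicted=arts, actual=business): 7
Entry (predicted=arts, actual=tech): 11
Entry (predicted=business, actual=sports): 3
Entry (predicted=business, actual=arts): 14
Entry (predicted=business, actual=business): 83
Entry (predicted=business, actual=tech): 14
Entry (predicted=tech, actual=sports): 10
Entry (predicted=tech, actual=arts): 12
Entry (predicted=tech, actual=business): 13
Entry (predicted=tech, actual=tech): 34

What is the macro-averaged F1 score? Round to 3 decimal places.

0.652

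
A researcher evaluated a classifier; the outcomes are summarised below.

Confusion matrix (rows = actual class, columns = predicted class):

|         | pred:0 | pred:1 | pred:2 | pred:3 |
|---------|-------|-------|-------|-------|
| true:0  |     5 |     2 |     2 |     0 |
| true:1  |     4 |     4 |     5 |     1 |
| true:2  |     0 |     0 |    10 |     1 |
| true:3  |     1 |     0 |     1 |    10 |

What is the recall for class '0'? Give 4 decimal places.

0.5556

One-vs-rest for '0': TP = diagonal; FP = other classes predicted '0'; FN = '0' predicted as other.
recall = TP/(TP+FN).
0: TP=5, FN=2+2+0=4 → 5/9 = 0.55556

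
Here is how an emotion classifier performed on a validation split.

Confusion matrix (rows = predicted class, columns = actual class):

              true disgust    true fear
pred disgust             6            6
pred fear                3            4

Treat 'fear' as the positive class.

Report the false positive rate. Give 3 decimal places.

FPR = FP/(FP+TN) = 3/(3+6) = 0.333

0.333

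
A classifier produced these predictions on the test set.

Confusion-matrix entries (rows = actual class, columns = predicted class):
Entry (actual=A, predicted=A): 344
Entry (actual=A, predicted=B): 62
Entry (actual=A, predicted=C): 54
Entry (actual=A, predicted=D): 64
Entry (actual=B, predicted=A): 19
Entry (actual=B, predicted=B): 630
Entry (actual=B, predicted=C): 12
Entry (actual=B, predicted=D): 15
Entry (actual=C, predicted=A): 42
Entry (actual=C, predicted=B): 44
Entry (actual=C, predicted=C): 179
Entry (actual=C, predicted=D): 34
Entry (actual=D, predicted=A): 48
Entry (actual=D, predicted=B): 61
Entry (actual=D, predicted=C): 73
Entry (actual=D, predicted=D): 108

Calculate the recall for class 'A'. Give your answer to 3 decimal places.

Take TP from the diagonal, FP from the rest of the 'A' prediction marginal, FN from the rest of the 'A' actual marginal.
recall = TP/(TP+FN).
A: TP=344, FN=62+54+64=180 → 344/524 = 0.6565

0.656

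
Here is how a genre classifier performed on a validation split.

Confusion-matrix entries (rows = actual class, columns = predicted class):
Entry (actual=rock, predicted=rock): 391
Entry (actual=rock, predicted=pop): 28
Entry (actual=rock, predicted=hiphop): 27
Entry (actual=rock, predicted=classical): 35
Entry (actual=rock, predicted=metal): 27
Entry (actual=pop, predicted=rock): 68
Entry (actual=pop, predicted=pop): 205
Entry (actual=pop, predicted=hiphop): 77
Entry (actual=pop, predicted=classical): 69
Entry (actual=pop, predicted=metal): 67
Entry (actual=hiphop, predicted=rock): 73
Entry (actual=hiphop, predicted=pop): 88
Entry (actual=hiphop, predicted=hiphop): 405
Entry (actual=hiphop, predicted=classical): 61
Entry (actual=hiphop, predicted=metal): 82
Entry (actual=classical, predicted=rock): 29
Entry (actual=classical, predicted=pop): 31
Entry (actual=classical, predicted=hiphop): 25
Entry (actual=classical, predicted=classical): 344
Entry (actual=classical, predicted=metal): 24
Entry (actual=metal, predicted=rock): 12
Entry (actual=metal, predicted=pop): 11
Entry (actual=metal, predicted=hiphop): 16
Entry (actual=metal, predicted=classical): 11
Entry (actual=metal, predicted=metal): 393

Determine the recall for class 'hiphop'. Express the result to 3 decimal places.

0.571

Treat 'hiphop' as positive and all other classes as negative.
recall = TP/(TP+FN).
hiphop: TP=405, FN=73+88+61+82=304 → 405/709 = 0.5712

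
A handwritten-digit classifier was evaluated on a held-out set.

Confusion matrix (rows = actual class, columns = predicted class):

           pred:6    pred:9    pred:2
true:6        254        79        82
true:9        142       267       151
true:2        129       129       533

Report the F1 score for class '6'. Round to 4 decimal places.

Treat '6' as positive and all other classes as negative.
F1 score = 2·TP/(2·TP+FP+FN).
6: TP=254, FP=142+129=271, FN=79+82=161 → 508/940 = 0.54043

0.5404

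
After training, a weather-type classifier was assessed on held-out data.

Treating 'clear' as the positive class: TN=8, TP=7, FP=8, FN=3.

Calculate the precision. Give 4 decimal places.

Precision = TP/(TP+FP) = 7/(7+8) = 7/15 = 0.4667

0.4667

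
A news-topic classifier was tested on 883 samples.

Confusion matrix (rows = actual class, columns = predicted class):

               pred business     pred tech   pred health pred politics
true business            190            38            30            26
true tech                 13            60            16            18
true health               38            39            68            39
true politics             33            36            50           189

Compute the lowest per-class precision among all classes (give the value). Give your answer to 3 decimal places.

0.347

Per-class precision (TP/(TP+FP)):
  business: TP=190, FP=13+38+33=84 → 190/274 = 0.6934
  tech: TP=60, FP=38+39+36=113 → 60/173 = 0.3468
  health: TP=68, FP=30+16+50=96 → 68/164 = 0.4146
  politics: TP=189, FP=26+18+39=83 → 189/272 = 0.6949
Lowest is class 'tech' with precision = 0.347.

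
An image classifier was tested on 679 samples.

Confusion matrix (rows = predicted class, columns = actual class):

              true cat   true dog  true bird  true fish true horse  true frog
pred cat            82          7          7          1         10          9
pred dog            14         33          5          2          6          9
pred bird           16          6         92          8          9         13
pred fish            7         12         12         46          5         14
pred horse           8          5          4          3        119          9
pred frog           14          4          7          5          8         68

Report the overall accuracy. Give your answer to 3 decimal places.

Accuracy = trace / total = (82+33+92+46+119+68=440) / 679 = 440/679 = 0.648

0.648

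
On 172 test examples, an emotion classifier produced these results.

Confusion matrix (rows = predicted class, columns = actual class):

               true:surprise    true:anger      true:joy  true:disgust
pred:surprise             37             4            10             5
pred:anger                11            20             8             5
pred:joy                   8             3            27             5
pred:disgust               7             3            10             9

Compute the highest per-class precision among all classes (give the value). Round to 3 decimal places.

Per-class precision (TP/(TP+FP)):
  surprise: TP=37, FP=4+10+5=19 → 37/56 = 0.6607
  anger: TP=20, FP=11+8+5=24 → 20/44 = 0.4545
  joy: TP=27, FP=8+3+5=16 → 27/43 = 0.6279
  disgust: TP=9, FP=7+3+10=20 → 9/29 = 0.3103
Highest is class 'surprise' with precision = 0.661.

0.661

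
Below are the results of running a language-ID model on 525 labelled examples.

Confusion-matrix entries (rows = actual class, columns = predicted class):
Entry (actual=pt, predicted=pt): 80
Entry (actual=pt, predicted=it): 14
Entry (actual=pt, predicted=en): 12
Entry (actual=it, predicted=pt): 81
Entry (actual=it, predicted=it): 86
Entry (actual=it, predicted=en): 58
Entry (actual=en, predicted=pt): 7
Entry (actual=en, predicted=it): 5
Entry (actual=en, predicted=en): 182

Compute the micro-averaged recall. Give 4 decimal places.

Micro-averaging pools counts across classes: ΣTP=348, ΣFP=177, ΣFN=177.
Micro-recall = TP/(TP+FN) on pooled counts = 0.6629 (equals overall accuracy in single-label multiclass).

0.6629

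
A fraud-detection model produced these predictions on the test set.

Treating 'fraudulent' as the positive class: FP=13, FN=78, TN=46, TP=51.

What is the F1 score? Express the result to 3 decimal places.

Precision = TP/(TP+FP) = 51/64 = 0.7969
Recall = TP/(TP+FN) = 51/129 = 0.3953
F1 = 2·TP/(2·TP+FP+FN) = 102/193 = 0.528

0.528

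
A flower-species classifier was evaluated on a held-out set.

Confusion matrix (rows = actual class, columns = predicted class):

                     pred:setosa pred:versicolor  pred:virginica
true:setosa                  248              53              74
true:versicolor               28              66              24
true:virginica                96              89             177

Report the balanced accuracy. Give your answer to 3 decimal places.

Balanced accuracy = mean of per-class recall.
  setosa: recall = 248/375 = 0.6613
  versicolor: recall = 66/118 = 0.5593
  virginica: recall = 177/362 = 0.4890
Mean = (0.6613 + 0.5593 + 0.4890) / 3 = 0.570

0.570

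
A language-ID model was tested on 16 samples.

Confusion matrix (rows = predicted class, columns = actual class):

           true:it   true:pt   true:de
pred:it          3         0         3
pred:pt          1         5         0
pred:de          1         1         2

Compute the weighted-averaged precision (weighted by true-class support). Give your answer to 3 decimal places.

Per-class precision (TP/(TP+FP)):
  it: TP=3, FP=0+3=3 → 3/6 = 0.5000
  pt: TP=5, FP=1+0=1 → 5/6 = 0.8333
  de: TP=2, FP=1+1=2 → 2/4 = 0.5000
Weighted-precision = Σ (supportᵢ/N)·precisionᵢ with N=16: (5/16)·0.5000 + (6/16)·0.8333 + (5/16)·0.5000 = 0.625

0.625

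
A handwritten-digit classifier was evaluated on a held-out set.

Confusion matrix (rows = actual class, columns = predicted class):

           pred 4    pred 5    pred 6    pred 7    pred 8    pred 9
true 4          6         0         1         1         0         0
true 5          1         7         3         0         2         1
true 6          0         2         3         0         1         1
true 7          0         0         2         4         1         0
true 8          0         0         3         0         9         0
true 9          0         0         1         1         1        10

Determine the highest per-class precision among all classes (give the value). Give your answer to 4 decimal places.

Per-class precision (TP/(TP+FP)):
  4: TP=6, FP=1+0+0+0+0=1 → 6/7 = 0.85714
  5: TP=7, FP=0+2+0+0+0=2 → 7/9 = 0.77778
  6: TP=3, FP=1+3+2+3+1=10 → 3/13 = 0.23077
  7: TP=4, FP=1+0+0+0+1=2 → 4/6 = 0.66667
  8: TP=9, FP=0+2+1+1+1=5 → 9/14 = 0.64286
  9: TP=10, FP=0+1+1+0+0=2 → 10/12 = 0.83333
Highest is class '4' with precision = 0.8571.

0.8571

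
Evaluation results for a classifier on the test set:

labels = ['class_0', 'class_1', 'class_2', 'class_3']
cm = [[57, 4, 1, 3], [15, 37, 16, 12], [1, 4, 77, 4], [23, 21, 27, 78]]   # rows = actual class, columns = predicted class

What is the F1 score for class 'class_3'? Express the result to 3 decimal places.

0.634

One-vs-rest for 'class_3': TP = diagonal; FP = other classes predicted 'class_3'; FN = 'class_3' predicted as other.
F1 score = 2·TP/(2·TP+FP+FN).
class_3: TP=78, FP=3+12+4=19, FN=23+21+27=71 → 156/246 = 0.6341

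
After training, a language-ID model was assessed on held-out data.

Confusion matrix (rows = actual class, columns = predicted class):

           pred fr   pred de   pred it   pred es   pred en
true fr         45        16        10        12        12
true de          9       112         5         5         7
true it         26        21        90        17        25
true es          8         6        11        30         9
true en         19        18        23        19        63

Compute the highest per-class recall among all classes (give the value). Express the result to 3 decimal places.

0.812

Per-class recall (TP/(TP+FN)):
  fr: TP=45, FN=16+10+12+12=50 → 45/95 = 0.4737
  de: TP=112, FN=9+5+5+7=26 → 112/138 = 0.8116
  it: TP=90, FN=26+21+17+25=89 → 90/179 = 0.5028
  es: TP=30, FN=8+6+11+9=34 → 30/64 = 0.4688
  en: TP=63, FN=19+18+23+19=79 → 63/142 = 0.4437
Highest is class 'de' with recall = 0.812.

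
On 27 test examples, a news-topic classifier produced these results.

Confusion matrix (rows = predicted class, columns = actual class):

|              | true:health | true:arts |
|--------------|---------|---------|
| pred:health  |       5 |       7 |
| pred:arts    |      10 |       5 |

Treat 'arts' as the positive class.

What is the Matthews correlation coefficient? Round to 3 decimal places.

-0.250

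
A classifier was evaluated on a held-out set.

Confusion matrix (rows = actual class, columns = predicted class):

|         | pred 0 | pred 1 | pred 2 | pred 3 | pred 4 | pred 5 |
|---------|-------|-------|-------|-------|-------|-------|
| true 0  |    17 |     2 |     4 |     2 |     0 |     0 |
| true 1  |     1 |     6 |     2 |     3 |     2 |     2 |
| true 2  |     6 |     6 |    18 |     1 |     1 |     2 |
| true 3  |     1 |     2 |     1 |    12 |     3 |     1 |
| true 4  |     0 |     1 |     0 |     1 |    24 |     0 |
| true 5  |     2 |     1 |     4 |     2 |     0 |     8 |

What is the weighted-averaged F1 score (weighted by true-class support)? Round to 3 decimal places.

0.612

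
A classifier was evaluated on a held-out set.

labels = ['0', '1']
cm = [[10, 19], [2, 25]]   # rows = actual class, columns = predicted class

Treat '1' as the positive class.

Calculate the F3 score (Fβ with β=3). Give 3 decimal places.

0.871

Fβ = (1+β²)·TP / ((1+β²)·TP + β²·FN + FP), with β²=9
= 10·25 / (10·25 + 9·2 + 19) = 0.871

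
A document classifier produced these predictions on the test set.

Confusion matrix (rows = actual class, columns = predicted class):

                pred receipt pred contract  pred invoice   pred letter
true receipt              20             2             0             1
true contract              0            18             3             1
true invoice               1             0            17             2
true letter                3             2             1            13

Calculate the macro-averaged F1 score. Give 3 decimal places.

0.805

Per-class F1 score (2·TP/(2·TP+FP+FN)):
  receipt: TP=20, FP=0+1+3=4, FN=2+0+1=3 → 40/47 = 0.8511
  contract: TP=18, FP=2+0+2=4, FN=0+3+1=4 → 36/44 = 0.8182
  invoice: TP=17, FP=0+3+1=4, FN=1+0+2=3 → 34/41 = 0.8293
  letter: TP=13, FP=1+1+2=4, FN=3+2+1=6 → 26/36 = 0.7222
Macro-F1 score = mean = (0.8511 + 0.8182 + 0.8293 + 0.7222) / 4 = 0.805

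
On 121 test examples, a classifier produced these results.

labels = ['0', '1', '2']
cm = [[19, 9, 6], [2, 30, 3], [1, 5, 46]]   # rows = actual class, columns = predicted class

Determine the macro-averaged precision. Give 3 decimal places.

Per-class precision (TP/(TP+FP)):
  0: TP=19, FP=2+1=3 → 19/22 = 0.8636
  1: TP=30, FP=9+5=14 → 30/44 = 0.6818
  2: TP=46, FP=6+3=9 → 46/55 = 0.8364
Macro-precision = mean = (0.8636 + 0.6818 + 0.8364) / 3 = 0.794

0.794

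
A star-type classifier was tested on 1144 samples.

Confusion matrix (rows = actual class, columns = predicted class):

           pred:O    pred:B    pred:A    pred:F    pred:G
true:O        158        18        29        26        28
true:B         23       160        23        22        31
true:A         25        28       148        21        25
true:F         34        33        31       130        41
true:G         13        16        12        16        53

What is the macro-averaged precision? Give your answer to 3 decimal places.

Per-class precision (TP/(TP+FP)):
  O: TP=158, FP=23+25+34+13=95 → 158/253 = 0.6245
  B: TP=160, FP=18+28+33+16=95 → 160/255 = 0.6275
  A: TP=148, FP=29+23+31+12=95 → 148/243 = 0.6091
  F: TP=130, FP=26+22+21+16=85 → 130/215 = 0.6047
  G: TP=53, FP=28+31+25+41=125 → 53/178 = 0.2978
Macro-precision = mean = (0.6245 + 0.6275 + 0.6091 + 0.6047 + 0.2978) / 5 = 0.553

0.553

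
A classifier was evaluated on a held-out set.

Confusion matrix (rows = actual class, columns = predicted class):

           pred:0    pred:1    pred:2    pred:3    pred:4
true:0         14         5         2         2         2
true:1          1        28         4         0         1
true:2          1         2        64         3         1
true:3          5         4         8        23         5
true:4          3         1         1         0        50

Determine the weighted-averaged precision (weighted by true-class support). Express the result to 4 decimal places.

0.7803

Per-class precision (TP/(TP+FP)):
  0: TP=14, FP=1+1+5+3=10 → 14/24 = 0.58333
  1: TP=28, FP=5+2+4+1=12 → 28/40 = 0.70000
  2: TP=64, FP=2+4+8+1=15 → 64/79 = 0.81013
  3: TP=23, FP=2+0+3+0=5 → 23/28 = 0.82143
  4: TP=50, FP=2+1+1+5=9 → 50/59 = 0.84746
Weighted-precision = Σ (supportᵢ/N)·precisionᵢ with N=230: (25/230)·0.58333 + (34/230)·0.70000 + (71/230)·0.81013 + (45/230)·0.82143 + (55/230)·0.84746 = 0.7803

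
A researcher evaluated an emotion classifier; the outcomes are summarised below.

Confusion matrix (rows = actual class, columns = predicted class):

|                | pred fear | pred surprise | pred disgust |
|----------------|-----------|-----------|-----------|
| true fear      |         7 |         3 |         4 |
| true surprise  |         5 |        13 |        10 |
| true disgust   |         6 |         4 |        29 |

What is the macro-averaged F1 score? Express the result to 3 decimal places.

Per-class F1 score (2·TP/(2·TP+FP+FN)):
  fear: TP=7, FP=5+6=11, FN=3+4=7 → 14/32 = 0.4375
  surprise: TP=13, FP=3+4=7, FN=5+10=15 → 26/48 = 0.5417
  disgust: TP=29, FP=4+10=14, FN=6+4=10 → 58/82 = 0.7073
Macro-F1 score = mean = (0.4375 + 0.5417 + 0.7073) / 3 = 0.562

0.562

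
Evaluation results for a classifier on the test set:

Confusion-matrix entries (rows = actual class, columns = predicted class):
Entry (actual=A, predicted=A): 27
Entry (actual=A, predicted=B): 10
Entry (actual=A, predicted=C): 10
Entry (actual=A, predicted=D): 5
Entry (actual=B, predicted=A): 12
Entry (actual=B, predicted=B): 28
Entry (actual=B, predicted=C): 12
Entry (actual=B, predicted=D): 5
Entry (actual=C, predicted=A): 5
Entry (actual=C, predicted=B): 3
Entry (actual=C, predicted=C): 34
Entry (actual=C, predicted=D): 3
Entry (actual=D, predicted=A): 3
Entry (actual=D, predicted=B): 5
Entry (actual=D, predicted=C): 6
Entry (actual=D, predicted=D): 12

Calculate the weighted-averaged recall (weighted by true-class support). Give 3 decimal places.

0.561

Per-class recall (TP/(TP+FN)):
  A: TP=27, FN=10+10+5=25 → 27/52 = 0.5192
  B: TP=28, FN=12+12+5=29 → 28/57 = 0.4912
  C: TP=34, FN=5+3+3=11 → 34/45 = 0.7556
  D: TP=12, FN=3+5+6=14 → 12/26 = 0.4615
Weighted-recall = Σ (supportᵢ/N)·recallᵢ with N=180: (52/180)·0.5192 + (57/180)·0.4912 + (45/180)·0.7556 + (26/180)·0.4615 = 0.561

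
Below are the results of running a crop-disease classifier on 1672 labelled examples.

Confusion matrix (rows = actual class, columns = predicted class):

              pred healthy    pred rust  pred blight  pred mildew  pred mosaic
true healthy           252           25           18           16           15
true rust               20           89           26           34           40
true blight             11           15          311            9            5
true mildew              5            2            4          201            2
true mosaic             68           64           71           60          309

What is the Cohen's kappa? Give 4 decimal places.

0.6137

Observed agreement pₒ = trace/N = 1162/1672 = 0.69498
Expected agreement pₑ = Σ (rowᵢ·colᵢ)/N² = (326·356 + 209·195 + 351·430 + 214·320 + 572·371)/1672² = 0.21049
κ = (pₒ − pₑ)/(1 − pₑ) = (0.69498 − 0.21049)/(1 − 0.21049) = 0.6137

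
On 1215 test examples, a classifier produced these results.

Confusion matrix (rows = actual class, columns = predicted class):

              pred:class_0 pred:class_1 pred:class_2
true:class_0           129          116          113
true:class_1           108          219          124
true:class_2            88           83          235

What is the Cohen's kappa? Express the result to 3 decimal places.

0.216

Observed agreement pₒ = trace/N = 583/1215 = 0.4798
Expected agreement pₑ = Σ (rowᵢ·colᵢ)/N² = (358·325 + 451·418 + 406·472)/1215² = 0.3363
κ = (pₒ − pₑ)/(1 − pₑ) = (0.4798 − 0.3363)/(1 − 0.3363) = 0.216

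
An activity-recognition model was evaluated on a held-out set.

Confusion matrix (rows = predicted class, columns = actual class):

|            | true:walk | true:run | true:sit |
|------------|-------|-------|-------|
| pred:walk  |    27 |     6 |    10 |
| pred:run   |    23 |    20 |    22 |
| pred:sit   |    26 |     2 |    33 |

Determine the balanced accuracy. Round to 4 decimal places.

0.5257

Balanced accuracy = mean of per-class recall.
  walk: recall = 27/76 = 0.35526
  run: recall = 20/28 = 0.71429
  sit: recall = 33/65 = 0.50769
Mean = (0.35526 + 0.71429 + 0.50769) / 3 = 0.5257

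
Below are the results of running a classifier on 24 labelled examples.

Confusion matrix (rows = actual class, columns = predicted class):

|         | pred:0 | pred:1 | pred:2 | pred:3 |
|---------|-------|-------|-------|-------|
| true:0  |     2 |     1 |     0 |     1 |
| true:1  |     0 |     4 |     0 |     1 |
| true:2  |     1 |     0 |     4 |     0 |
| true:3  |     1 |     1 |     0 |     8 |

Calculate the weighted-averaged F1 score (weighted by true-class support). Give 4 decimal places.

Per-class F1 score (2·TP/(2·TP+FP+FN)):
  0: TP=2, FP=0+1+1=2, FN=1+0+1=2 → 4/8 = 0.50000
  1: TP=4, FP=1+0+1=2, FN=0+0+1=1 → 8/11 = 0.72727
  2: TP=4, FP=0+0+0=0, FN=1+0+0=1 → 8/9 = 0.88889
  3: TP=8, FP=1+1+0=2, FN=1+1+0=2 → 16/20 = 0.80000
Weighted-F1 score = Σ (supportᵢ/N)·F1 scoreᵢ with N=24: (4/24)·0.50000 + (5/24)·0.72727 + (5/24)·0.88889 + (10/24)·0.80000 = 0.7534

0.7534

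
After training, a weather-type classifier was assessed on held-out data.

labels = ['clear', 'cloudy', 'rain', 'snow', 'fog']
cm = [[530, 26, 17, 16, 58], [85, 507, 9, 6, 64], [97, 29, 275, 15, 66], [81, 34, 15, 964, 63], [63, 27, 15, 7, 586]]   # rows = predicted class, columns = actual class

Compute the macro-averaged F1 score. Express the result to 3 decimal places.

0.764

Per-class F1 score (2·TP/(2·TP+FP+FN)):
  clear: TP=530, FP=26+17+16+58=117, FN=85+97+81+63=326 → 1060/1503 = 0.7053
  cloudy: TP=507, FP=85+9+6+64=164, FN=26+29+34+27=116 → 1014/1294 = 0.7836
  rain: TP=275, FP=97+29+15+66=207, FN=17+9+15+15=56 → 550/813 = 0.6765
  snow: TP=964, FP=81+34+15+63=193, FN=16+6+15+7=44 → 1928/2165 = 0.8905
  fog: TP=586, FP=63+27+15+7=112, FN=58+64+66+63=251 → 1172/1535 = 0.7635
Macro-F1 score = mean = (0.7053 + 0.7836 + 0.6765 + 0.8905 + 0.7635) / 5 = 0.764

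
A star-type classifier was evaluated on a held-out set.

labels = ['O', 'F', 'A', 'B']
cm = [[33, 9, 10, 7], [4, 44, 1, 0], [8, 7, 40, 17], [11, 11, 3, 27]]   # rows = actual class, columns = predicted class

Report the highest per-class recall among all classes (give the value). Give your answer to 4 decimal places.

0.8980

Per-class recall (TP/(TP+FN)):
  O: TP=33, FN=9+10+7=26 → 33/59 = 0.55932
  F: TP=44, FN=4+1+0=5 → 44/49 = 0.89796
  A: TP=40, FN=8+7+17=32 → 40/72 = 0.55556
  B: TP=27, FN=11+11+3=25 → 27/52 = 0.51923
Highest is class 'F' with recall = 0.8980.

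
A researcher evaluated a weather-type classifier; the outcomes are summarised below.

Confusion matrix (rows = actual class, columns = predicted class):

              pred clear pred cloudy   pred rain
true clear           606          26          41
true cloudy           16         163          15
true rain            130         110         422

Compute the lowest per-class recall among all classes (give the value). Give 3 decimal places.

Per-class recall (TP/(TP+FN)):
  clear: TP=606, FN=26+41=67 → 606/673 = 0.9004
  cloudy: TP=163, FN=16+15=31 → 163/194 = 0.8402
  rain: TP=422, FN=130+110=240 → 422/662 = 0.6375
Lowest is class 'rain' with recall = 0.637.

0.637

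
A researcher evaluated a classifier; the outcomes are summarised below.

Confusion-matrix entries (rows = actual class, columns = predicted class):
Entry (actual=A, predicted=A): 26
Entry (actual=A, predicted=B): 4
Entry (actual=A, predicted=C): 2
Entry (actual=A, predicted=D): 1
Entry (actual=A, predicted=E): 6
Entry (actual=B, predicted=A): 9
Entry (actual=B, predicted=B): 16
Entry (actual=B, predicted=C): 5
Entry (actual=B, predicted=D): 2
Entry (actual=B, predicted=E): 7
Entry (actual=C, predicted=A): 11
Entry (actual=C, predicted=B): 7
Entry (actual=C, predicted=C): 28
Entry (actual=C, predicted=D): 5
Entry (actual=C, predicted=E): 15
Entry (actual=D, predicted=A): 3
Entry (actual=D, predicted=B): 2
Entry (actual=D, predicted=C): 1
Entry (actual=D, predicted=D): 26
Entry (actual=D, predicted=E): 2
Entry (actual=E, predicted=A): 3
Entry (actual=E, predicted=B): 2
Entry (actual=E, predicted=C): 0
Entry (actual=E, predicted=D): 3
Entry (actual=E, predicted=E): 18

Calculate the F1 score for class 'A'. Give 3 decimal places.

0.571

F1 score = 2·TP/(2·TP+FP+FN).
A: TP=26, FP=9+11+3+3=26, FN=4+2+1+6=13 → 52/91 = 0.5714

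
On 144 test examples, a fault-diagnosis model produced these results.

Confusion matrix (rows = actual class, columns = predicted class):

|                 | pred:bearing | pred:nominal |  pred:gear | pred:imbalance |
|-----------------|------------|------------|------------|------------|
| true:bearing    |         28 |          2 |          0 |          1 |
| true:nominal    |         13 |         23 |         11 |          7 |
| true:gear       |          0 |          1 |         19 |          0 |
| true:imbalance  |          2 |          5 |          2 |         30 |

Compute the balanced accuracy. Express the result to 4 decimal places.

Balanced accuracy = mean of per-class recall.
  bearing: recall = 28/31 = 0.90323
  nominal: recall = 23/54 = 0.42593
  gear: recall = 19/20 = 0.95000
  imbalance: recall = 30/39 = 0.76923
Mean = (0.90323 + 0.42593 + 0.95000 + 0.76923) / 4 = 0.7621

0.7621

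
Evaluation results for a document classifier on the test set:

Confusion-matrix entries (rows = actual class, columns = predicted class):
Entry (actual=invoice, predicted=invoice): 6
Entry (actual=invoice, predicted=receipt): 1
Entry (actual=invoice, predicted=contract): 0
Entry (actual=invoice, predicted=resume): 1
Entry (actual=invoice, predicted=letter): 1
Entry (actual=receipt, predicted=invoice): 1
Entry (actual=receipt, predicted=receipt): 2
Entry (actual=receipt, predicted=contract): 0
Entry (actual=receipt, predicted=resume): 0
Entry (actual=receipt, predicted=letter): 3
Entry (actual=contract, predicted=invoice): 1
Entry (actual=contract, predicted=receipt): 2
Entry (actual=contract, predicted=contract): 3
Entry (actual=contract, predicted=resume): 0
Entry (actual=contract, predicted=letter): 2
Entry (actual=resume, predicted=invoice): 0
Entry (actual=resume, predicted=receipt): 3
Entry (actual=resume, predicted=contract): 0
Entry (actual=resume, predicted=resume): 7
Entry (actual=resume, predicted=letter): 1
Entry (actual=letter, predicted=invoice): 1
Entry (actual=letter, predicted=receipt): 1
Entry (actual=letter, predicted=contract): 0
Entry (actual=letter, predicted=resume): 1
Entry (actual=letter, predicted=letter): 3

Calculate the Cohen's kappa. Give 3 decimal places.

Observed agreement pₒ = trace/N = 21/40 = 0.5250
Expected agreement pₑ = Σ (rowᵢ·colᵢ)/N² = (9·9 + 6·9 + 8·3 + 11·9 + 6·10)/40² = 0.1988
κ = (pₒ − pₑ)/(1 − pₑ) = (0.5250 − 0.1988)/(1 − 0.1988) = 0.407

0.407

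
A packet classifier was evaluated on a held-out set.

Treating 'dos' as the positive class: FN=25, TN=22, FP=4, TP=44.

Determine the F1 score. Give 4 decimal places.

0.7521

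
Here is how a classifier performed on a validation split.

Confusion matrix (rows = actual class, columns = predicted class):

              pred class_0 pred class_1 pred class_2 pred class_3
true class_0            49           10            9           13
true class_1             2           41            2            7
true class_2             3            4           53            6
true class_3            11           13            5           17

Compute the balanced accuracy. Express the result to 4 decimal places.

0.6415

Balanced accuracy = mean of per-class recall.
  class_0: recall = 49/81 = 0.60494
  class_1: recall = 41/52 = 0.78846
  class_2: recall = 53/66 = 0.80303
  class_3: recall = 17/46 = 0.36957
Mean = (0.60494 + 0.78846 + 0.80303 + 0.36957) / 4 = 0.6415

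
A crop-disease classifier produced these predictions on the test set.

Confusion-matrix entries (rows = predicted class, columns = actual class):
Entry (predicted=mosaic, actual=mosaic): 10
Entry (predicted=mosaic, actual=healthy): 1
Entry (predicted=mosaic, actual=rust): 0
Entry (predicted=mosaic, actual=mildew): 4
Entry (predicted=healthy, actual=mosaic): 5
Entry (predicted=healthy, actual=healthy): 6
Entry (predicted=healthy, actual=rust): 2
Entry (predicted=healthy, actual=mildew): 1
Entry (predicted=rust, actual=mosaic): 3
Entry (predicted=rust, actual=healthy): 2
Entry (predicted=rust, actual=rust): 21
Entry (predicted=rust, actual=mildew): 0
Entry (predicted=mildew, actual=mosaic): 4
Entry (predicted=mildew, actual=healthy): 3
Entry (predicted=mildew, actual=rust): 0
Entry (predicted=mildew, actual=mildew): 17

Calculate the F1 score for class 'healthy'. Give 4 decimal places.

0.4615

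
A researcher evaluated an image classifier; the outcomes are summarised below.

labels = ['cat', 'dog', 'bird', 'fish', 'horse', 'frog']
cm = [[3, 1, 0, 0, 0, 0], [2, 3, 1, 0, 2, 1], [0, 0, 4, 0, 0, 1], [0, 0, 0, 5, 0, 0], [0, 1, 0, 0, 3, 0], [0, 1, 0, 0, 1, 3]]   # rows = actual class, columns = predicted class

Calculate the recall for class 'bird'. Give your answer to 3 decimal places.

0.800

Treat 'bird' as positive and all other classes as negative.
recall = TP/(TP+FN).
bird: TP=4, FN=0+0+0+0+1=1 → 4/5 = 0.8000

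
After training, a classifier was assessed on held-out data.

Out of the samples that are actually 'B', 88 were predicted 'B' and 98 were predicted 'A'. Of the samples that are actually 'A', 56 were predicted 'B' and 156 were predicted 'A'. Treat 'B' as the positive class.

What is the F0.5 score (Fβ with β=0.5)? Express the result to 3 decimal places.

Fβ = (1+β²)·TP / ((1+β²)·TP + β²·FN + FP), with β²=1/4
= 1.25·88 / (1.25·88 + 0.25·98 + 56) = 0.577

0.577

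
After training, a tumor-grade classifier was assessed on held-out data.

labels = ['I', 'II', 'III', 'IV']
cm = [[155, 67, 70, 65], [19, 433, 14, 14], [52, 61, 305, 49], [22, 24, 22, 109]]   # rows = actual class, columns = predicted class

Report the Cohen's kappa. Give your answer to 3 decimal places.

0.554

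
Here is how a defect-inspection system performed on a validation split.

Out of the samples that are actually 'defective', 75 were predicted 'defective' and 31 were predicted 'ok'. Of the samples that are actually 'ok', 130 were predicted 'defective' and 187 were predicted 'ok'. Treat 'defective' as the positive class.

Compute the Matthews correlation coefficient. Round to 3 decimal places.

MCC = (TP·TN − FP·FN) / √((TP+FP)(TP+FN)(TN+FP)(TN+FN))
Numerator = 75·187 − 130·31 = 9995
Denominator = √(205·106·317·218) = √1501673380 = 38751.4307
MCC = 9995 / 38751.4307 = 0.258

0.258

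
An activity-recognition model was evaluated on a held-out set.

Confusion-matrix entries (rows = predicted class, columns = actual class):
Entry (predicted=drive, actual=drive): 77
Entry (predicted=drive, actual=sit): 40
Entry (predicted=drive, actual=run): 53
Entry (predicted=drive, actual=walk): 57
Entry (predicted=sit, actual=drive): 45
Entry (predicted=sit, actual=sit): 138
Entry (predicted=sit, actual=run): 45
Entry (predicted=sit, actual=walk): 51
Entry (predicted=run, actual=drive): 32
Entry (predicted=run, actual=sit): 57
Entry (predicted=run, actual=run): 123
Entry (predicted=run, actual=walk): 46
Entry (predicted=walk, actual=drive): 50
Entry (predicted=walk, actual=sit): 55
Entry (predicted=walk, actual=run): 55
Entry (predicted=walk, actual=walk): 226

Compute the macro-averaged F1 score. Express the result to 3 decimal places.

Per-class F1 score (2·TP/(2·TP+FP+FN)):
  drive: TP=77, FP=40+53+57=150, FN=45+32+50=127 → 154/431 = 0.3573
  sit: TP=138, FP=45+45+51=141, FN=40+57+55=152 → 276/569 = 0.4851
  run: TP=123, FP=32+57+46=135, FN=53+45+55=153 → 246/534 = 0.4607
  walk: TP=226, FP=50+55+55=160, FN=57+51+46=154 → 452/766 = 0.5901
Macro-F1 score = mean = (0.3573 + 0.4851 + 0.4607 + 0.5901) / 4 = 0.473

0.473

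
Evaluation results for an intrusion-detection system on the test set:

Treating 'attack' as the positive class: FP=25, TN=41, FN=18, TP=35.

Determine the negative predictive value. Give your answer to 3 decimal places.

0.695

NPV = TN/(TN+FN) = 41/(41+18) = 0.695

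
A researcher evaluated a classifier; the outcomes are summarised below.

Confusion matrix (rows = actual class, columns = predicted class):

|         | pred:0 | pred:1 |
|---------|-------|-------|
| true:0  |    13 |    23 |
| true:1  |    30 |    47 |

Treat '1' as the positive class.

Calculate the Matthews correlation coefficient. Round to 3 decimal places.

-0.027

MCC = (TP·TN − FP·FN) / √((TP+FP)(TP+FN)(TN+FP)(TN+FN))
Numerator = 47·13 − 23·30 = -79
Denominator = √(70·77·36·43) = √8343720 = 2888.5498
MCC = -79 / 2888.5498 = -0.027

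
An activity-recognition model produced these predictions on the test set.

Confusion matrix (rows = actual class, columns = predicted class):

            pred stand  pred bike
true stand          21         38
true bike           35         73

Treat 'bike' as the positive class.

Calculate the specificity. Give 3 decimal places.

Specificity = TN/(TN+FP) = 21/(21+38) = 0.356

0.356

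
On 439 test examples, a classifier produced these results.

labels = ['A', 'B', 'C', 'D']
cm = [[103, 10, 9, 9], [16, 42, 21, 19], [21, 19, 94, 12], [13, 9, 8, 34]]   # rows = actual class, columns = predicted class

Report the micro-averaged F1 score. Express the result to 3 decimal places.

Micro-averaging pools counts across classes: ΣTP=273, ΣFP=166, ΣFN=166.
Micro-F1 score = 2·TP/(2·TP+FP+FN) on pooled counts = 0.622 (equals overall accuracy in single-label multiclass).

0.622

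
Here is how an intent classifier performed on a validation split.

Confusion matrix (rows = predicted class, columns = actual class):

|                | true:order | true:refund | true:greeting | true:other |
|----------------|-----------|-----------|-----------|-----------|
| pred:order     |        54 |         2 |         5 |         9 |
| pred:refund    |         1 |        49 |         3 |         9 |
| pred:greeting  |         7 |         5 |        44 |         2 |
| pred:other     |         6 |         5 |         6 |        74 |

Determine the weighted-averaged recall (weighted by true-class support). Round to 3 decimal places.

Per-class recall (TP/(TP+FN)):
  order: TP=54, FN=1+7+6=14 → 54/68 = 0.7941
  refund: TP=49, FN=2+5+5=12 → 49/61 = 0.8033
  greeting: TP=44, FN=5+3+6=14 → 44/58 = 0.7586
  other: TP=74, FN=9+9+2=20 → 74/94 = 0.7872
Weighted-recall = Σ (supportᵢ/N)·recallᵢ with N=281: (68/281)·0.7941 + (61/281)·0.8033 + (58/281)·0.7586 + (94/281)·0.7872 = 0.786

0.786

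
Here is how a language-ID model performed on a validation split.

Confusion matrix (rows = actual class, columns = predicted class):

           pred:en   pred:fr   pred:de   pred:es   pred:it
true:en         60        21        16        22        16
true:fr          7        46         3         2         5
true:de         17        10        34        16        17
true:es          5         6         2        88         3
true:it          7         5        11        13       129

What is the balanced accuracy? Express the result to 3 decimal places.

Balanced accuracy = mean of per-class recall.
  en: recall = 60/135 = 0.4444
  fr: recall = 46/63 = 0.7302
  de: recall = 34/94 = 0.3617
  es: recall = 88/104 = 0.8462
  it: recall = 129/165 = 0.7818
Mean = (0.4444 + 0.7302 + 0.3617 + 0.8462 + 0.7818) / 5 = 0.633

0.633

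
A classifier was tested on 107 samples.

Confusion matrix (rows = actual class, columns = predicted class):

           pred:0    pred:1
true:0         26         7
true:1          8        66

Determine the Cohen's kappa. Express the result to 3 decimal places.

Observed agreement pₒ = trace/N = 92/107 = 0.8598
Expected agreement pₑ = Σ (rowᵢ·colᵢ)/N² = (33·34 + 74·73)/107² = 0.5698
κ = (pₒ − pₑ)/(1 − pₑ) = (0.8598 − 0.5698)/(1 − 0.5698) = 0.674

0.674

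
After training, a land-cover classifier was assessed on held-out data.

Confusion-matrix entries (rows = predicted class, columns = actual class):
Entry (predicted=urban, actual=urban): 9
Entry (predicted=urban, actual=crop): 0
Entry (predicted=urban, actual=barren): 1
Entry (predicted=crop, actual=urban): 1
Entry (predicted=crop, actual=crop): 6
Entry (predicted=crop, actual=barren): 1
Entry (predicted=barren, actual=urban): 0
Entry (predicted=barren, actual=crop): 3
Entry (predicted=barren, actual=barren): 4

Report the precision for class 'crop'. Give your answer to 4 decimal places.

precision = TP/(TP+FP).
crop: TP=6, FP=1+1=2 → 6/8 = 0.75000

0.7500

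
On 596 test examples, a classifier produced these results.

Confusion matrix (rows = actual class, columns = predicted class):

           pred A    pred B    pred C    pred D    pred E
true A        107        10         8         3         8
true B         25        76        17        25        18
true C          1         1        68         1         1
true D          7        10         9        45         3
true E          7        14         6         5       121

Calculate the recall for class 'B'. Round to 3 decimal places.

Take TP from the diagonal, FP from the rest of the 'B' prediction marginal, FN from the rest of the 'B' actual marginal.
recall = TP/(TP+FN).
B: TP=76, FN=25+17+25+18=85 → 76/161 = 0.4720

0.472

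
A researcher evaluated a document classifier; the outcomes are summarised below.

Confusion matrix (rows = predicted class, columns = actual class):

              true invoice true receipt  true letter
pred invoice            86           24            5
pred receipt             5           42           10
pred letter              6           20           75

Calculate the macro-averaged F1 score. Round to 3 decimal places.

0.728

Per-class F1 score (2·TP/(2·TP+FP+FN)):
  invoice: TP=86, FP=24+5=29, FN=5+6=11 → 172/212 = 0.8113
  receipt: TP=42, FP=5+10=15, FN=24+20=44 → 84/143 = 0.5874
  letter: TP=75, FP=6+20=26, FN=5+10=15 → 150/191 = 0.7853
Macro-F1 score = mean = (0.8113 + 0.5874 + 0.7853) / 3 = 0.728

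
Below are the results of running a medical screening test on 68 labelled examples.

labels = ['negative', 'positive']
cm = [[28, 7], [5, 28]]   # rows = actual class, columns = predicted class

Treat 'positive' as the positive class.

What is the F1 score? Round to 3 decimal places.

Precision = TP/(TP+FP) = 28/35 = 0.8000
Recall = TP/(TP+FN) = 28/33 = 0.8485
F1 = 2·TP/(2·TP+FP+FN) = 56/68 = 0.824

0.824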